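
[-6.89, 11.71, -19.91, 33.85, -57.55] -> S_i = -6.89*(-1.70)^i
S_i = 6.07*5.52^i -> [6.07, 33.51, 184.96, 1020.95, 5635.66]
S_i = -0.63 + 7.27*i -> [-0.63, 6.64, 13.91, 21.18, 28.45]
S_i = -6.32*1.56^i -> [-6.32, -9.86, -15.38, -23.99, -37.43]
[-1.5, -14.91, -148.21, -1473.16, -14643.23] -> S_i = -1.50*9.94^i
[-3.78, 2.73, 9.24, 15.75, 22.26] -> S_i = -3.78 + 6.51*i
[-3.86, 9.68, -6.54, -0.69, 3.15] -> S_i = Random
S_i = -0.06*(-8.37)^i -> [-0.06, 0.5, -4.2, 35.18, -294.48]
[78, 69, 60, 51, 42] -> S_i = 78 + -9*i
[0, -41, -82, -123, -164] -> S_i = 0 + -41*i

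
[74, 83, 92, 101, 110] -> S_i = 74 + 9*i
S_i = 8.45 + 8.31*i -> [8.45, 16.76, 25.07, 33.38, 41.69]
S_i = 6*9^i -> [6, 54, 486, 4374, 39366]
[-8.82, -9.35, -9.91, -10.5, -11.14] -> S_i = -8.82*1.06^i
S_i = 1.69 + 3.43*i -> [1.69, 5.12, 8.55, 11.98, 15.41]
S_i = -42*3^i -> [-42, -126, -378, -1134, -3402]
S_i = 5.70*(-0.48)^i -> [5.7, -2.74, 1.31, -0.63, 0.3]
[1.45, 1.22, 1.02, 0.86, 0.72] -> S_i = 1.45*0.84^i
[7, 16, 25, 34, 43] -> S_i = 7 + 9*i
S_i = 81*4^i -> [81, 324, 1296, 5184, 20736]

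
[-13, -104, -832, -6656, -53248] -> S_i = -13*8^i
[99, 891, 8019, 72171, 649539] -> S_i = 99*9^i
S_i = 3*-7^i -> [3, -21, 147, -1029, 7203]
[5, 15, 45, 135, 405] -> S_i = 5*3^i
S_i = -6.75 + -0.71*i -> [-6.75, -7.46, -8.17, -8.88, -9.59]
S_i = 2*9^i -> [2, 18, 162, 1458, 13122]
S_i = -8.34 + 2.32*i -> [-8.34, -6.02, -3.7, -1.38, 0.94]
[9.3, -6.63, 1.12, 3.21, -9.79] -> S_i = Random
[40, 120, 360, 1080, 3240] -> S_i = 40*3^i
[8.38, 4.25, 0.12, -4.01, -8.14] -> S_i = 8.38 + -4.13*i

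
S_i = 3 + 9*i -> [3, 12, 21, 30, 39]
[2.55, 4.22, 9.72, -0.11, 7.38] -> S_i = Random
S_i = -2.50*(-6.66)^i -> [-2.5, 16.65, -110.89, 738.52, -4918.55]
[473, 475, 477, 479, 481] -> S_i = 473 + 2*i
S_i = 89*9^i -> [89, 801, 7209, 64881, 583929]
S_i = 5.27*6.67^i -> [5.27, 35.15, 234.46, 1563.82, 10430.71]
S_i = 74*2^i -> [74, 148, 296, 592, 1184]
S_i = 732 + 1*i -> [732, 733, 734, 735, 736]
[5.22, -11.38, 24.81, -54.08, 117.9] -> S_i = 5.22*(-2.18)^i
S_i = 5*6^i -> [5, 30, 180, 1080, 6480]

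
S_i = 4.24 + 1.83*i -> [4.24, 6.07, 7.9, 9.73, 11.56]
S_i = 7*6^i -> [7, 42, 252, 1512, 9072]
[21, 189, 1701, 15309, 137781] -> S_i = 21*9^i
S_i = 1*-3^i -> [1, -3, 9, -27, 81]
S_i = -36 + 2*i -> [-36, -34, -32, -30, -28]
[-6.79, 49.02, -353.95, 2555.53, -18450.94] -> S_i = -6.79*(-7.22)^i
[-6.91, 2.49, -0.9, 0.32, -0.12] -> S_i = -6.91*(-0.36)^i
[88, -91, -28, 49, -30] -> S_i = Random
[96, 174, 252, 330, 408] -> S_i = 96 + 78*i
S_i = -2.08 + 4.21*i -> [-2.08, 2.13, 6.34, 10.55, 14.76]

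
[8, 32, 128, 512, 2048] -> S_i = 8*4^i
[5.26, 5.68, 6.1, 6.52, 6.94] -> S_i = 5.26 + 0.42*i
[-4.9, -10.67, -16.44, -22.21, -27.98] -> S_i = -4.90 + -5.77*i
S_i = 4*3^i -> [4, 12, 36, 108, 324]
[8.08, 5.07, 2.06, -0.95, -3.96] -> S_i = 8.08 + -3.01*i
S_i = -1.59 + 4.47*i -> [-1.59, 2.88, 7.35, 11.82, 16.29]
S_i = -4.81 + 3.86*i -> [-4.81, -0.95, 2.91, 6.77, 10.63]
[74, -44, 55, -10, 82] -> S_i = Random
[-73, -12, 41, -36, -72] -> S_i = Random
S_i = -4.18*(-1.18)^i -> [-4.18, 4.93, -5.82, 6.87, -8.1]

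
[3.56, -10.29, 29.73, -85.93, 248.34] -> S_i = 3.56*(-2.89)^i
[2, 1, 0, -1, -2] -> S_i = 2 + -1*i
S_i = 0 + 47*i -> [0, 47, 94, 141, 188]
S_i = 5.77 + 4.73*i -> [5.77, 10.5, 15.23, 19.96, 24.69]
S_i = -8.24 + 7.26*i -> [-8.24, -0.98, 6.28, 13.54, 20.8]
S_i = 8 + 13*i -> [8, 21, 34, 47, 60]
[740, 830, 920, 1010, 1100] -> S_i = 740 + 90*i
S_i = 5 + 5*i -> [5, 10, 15, 20, 25]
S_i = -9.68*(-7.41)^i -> [-9.68, 71.73, -531.51, 3938.49, -29184.23]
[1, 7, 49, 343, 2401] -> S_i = 1*7^i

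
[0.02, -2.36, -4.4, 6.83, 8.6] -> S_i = Random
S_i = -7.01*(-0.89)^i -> [-7.01, 6.24, -5.55, 4.94, -4.4]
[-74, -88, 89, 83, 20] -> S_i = Random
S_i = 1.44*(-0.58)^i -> [1.44, -0.84, 0.48, -0.28, 0.16]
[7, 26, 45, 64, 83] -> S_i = 7 + 19*i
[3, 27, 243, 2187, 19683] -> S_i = 3*9^i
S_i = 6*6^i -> [6, 36, 216, 1296, 7776]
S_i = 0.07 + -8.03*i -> [0.07, -7.96, -15.99, -24.02, -32.05]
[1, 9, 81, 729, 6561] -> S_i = 1*9^i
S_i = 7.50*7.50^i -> [7.5, 56.25, 421.88, 3164.06, 23730.47]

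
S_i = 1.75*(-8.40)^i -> [1.75, -14.7, 123.48, -1037.23, 8712.75]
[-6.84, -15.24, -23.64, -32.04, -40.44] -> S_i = -6.84 + -8.40*i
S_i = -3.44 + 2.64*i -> [-3.44, -0.8, 1.84, 4.48, 7.12]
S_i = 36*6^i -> [36, 216, 1296, 7776, 46656]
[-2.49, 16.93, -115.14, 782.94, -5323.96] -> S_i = -2.49*(-6.80)^i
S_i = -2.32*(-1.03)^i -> [-2.32, 2.39, -2.46, 2.54, -2.61]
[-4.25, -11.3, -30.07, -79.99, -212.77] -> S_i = -4.25*2.66^i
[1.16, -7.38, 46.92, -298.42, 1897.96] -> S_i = 1.16*(-6.36)^i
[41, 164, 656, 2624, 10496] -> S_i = 41*4^i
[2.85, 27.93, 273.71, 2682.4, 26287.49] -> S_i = 2.85*9.80^i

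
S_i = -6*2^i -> [-6, -12, -24, -48, -96]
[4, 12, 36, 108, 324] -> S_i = 4*3^i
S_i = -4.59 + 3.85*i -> [-4.59, -0.74, 3.11, 6.96, 10.81]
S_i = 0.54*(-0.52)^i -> [0.54, -0.28, 0.15, -0.08, 0.04]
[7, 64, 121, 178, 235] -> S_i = 7 + 57*i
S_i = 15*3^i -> [15, 45, 135, 405, 1215]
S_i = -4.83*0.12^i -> [-4.83, -0.58, -0.07, -0.01, -0.0]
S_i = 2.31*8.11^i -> [2.31, 18.73, 151.93, 1232.18, 9992.99]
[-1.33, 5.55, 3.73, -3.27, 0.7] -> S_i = Random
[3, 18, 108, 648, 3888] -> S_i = 3*6^i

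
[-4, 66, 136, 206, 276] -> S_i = -4 + 70*i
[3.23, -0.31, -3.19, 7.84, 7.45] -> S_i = Random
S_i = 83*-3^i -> [83, -249, 747, -2241, 6723]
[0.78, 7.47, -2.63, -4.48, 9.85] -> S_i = Random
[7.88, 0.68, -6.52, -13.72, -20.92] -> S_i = 7.88 + -7.20*i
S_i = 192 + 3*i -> [192, 195, 198, 201, 204]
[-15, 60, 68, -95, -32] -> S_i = Random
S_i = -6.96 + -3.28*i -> [-6.96, -10.24, -13.52, -16.8, -20.08]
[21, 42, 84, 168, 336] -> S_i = 21*2^i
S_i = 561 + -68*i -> [561, 493, 425, 357, 289]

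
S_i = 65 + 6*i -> [65, 71, 77, 83, 89]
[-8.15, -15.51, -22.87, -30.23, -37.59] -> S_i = -8.15 + -7.36*i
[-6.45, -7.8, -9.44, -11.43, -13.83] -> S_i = -6.45*1.21^i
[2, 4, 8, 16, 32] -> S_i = 2*2^i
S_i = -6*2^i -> [-6, -12, -24, -48, -96]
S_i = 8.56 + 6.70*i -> [8.56, 15.26, 21.96, 28.66, 35.36]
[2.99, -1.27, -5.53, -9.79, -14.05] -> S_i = 2.99 + -4.26*i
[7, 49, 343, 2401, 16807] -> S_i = 7*7^i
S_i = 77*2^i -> [77, 154, 308, 616, 1232]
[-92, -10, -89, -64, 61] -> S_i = Random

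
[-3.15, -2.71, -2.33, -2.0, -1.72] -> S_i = -3.15*0.86^i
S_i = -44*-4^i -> [-44, 176, -704, 2816, -11264]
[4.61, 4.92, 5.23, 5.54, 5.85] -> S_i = 4.61 + 0.31*i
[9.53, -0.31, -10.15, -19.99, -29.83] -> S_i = 9.53 + -9.84*i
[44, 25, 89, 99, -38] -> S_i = Random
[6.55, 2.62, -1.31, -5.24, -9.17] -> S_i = 6.55 + -3.93*i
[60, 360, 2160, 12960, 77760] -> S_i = 60*6^i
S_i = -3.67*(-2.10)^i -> [-3.67, 7.71, -16.18, 33.99, -71.37]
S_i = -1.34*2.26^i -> [-1.34, -3.03, -6.84, -15.47, -34.96]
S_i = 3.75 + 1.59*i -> [3.75, 5.34, 6.93, 8.52, 10.11]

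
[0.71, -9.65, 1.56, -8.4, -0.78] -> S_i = Random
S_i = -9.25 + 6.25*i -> [-9.25, -3.0, 3.25, 9.5, 15.75]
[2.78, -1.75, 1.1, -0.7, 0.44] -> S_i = 2.78*(-0.63)^i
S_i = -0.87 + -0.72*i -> [-0.87, -1.59, -2.31, -3.03, -3.75]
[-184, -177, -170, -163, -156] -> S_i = -184 + 7*i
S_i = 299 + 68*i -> [299, 367, 435, 503, 571]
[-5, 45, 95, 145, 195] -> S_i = -5 + 50*i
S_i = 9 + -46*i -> [9, -37, -83, -129, -175]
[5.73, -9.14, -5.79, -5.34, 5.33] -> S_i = Random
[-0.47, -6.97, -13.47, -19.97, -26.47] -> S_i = -0.47 + -6.50*i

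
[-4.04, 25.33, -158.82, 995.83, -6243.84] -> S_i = -4.04*(-6.27)^i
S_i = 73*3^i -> [73, 219, 657, 1971, 5913]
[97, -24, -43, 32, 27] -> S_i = Random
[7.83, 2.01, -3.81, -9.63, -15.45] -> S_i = 7.83 + -5.82*i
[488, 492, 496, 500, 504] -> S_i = 488 + 4*i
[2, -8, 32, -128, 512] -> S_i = 2*-4^i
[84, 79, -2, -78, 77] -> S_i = Random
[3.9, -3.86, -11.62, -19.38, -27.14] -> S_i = 3.90 + -7.76*i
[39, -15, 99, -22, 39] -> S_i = Random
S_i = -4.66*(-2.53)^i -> [-4.66, 11.79, -29.83, 75.47, -190.93]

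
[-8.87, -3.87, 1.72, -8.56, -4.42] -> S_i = Random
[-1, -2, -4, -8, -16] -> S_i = -1*2^i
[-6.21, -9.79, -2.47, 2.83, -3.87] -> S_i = Random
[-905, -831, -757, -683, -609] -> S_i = -905 + 74*i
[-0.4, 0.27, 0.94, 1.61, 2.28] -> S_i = -0.40 + 0.67*i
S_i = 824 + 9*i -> [824, 833, 842, 851, 860]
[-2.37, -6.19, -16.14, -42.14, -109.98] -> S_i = -2.37*2.61^i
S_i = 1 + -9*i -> [1, -8, -17, -26, -35]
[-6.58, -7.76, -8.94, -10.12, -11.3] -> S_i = -6.58 + -1.18*i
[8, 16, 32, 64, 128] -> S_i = 8*2^i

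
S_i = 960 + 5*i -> [960, 965, 970, 975, 980]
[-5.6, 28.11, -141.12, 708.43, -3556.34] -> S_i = -5.60*(-5.02)^i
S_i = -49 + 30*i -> [-49, -19, 11, 41, 71]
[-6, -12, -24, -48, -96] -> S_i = -6*2^i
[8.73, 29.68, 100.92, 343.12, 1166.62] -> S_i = 8.73*3.40^i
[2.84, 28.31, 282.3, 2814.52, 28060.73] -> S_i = 2.84*9.97^i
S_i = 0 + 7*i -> [0, 7, 14, 21, 28]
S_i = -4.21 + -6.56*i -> [-4.21, -10.77, -17.33, -23.89, -30.45]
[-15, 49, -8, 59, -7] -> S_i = Random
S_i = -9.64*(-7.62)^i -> [-9.64, 73.46, -559.74, 4265.23, -32501.01]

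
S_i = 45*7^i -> [45, 315, 2205, 15435, 108045]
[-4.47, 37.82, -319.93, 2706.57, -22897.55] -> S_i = -4.47*(-8.46)^i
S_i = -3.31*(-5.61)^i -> [-3.31, 18.57, -104.17, 584.41, -3278.53]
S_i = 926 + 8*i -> [926, 934, 942, 950, 958]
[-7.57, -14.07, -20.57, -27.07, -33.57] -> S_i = -7.57 + -6.50*i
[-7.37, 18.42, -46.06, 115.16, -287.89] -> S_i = -7.37*(-2.50)^i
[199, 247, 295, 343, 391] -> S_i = 199 + 48*i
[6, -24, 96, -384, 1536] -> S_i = 6*-4^i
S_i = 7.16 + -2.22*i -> [7.16, 4.94, 2.72, 0.5, -1.72]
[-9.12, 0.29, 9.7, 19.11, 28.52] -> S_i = -9.12 + 9.41*i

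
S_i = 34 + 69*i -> [34, 103, 172, 241, 310]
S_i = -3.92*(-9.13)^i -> [-3.92, 35.79, -326.76, 2983.31, -27237.62]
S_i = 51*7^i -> [51, 357, 2499, 17493, 122451]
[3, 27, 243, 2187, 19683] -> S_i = 3*9^i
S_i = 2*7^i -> [2, 14, 98, 686, 4802]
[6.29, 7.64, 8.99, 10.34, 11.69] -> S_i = 6.29 + 1.35*i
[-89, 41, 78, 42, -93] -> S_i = Random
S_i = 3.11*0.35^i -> [3.11, 1.09, 0.38, 0.13, 0.05]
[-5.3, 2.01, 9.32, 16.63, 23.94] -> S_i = -5.30 + 7.31*i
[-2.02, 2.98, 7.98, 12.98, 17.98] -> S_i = -2.02 + 5.00*i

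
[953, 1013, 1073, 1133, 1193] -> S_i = 953 + 60*i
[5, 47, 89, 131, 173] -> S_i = 5 + 42*i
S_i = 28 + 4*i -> [28, 32, 36, 40, 44]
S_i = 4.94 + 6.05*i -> [4.94, 10.99, 17.04, 23.09, 29.14]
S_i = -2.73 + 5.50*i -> [-2.73, 2.77, 8.27, 13.77, 19.27]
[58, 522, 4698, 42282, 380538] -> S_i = 58*9^i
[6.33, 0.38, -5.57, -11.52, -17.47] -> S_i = 6.33 + -5.95*i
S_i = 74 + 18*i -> [74, 92, 110, 128, 146]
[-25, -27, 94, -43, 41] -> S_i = Random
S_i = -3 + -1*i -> [-3, -4, -5, -6, -7]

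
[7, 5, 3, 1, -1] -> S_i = 7 + -2*i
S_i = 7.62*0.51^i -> [7.62, 3.89, 1.98, 1.01, 0.52]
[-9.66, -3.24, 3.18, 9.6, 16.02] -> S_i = -9.66 + 6.42*i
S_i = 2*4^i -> [2, 8, 32, 128, 512]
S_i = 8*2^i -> [8, 16, 32, 64, 128]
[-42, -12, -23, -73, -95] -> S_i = Random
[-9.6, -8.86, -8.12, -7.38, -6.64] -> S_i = -9.60 + 0.74*i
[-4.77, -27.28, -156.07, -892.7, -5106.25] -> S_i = -4.77*5.72^i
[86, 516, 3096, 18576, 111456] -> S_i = 86*6^i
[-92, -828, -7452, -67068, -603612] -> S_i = -92*9^i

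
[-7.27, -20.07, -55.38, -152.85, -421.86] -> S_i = -7.27*2.76^i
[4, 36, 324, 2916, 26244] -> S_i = 4*9^i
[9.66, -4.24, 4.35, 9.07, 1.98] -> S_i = Random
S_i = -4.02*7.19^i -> [-4.02, -28.9, -207.82, -1494.21, -10743.4]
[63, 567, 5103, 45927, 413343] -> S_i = 63*9^i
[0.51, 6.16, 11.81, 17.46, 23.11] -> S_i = 0.51 + 5.65*i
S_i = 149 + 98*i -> [149, 247, 345, 443, 541]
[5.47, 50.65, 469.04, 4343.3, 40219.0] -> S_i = 5.47*9.26^i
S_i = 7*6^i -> [7, 42, 252, 1512, 9072]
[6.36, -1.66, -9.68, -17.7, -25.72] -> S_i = 6.36 + -8.02*i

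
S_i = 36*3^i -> [36, 108, 324, 972, 2916]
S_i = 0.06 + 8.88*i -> [0.06, 8.94, 17.82, 26.7, 35.58]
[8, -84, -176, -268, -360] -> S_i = 8 + -92*i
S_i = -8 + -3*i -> [-8, -11, -14, -17, -20]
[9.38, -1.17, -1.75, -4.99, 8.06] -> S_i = Random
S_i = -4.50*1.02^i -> [-4.5, -4.59, -4.68, -4.78, -4.87]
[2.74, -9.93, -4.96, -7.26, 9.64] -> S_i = Random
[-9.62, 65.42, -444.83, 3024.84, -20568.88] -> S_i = -9.62*(-6.80)^i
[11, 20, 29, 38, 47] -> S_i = 11 + 9*i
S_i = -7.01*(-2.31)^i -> [-7.01, 16.19, -37.41, 86.41, -199.6]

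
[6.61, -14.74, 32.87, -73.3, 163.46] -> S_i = 6.61*(-2.23)^i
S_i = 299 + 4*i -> [299, 303, 307, 311, 315]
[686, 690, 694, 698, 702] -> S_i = 686 + 4*i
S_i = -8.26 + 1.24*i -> [-8.26, -7.02, -5.78, -4.54, -3.3]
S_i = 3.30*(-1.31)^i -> [3.3, -4.32, 5.66, -7.42, 9.72]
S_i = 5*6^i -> [5, 30, 180, 1080, 6480]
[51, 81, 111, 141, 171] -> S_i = 51 + 30*i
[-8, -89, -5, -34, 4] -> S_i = Random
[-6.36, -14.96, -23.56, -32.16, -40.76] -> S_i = -6.36 + -8.60*i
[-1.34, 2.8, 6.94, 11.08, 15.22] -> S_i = -1.34 + 4.14*i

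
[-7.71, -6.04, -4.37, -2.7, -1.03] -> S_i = -7.71 + 1.67*i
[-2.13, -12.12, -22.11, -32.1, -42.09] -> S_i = -2.13 + -9.99*i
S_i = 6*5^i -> [6, 30, 150, 750, 3750]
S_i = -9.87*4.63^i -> [-9.87, -45.7, -211.58, -979.63, -4535.67]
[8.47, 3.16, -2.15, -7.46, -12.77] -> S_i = 8.47 + -5.31*i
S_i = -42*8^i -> [-42, -336, -2688, -21504, -172032]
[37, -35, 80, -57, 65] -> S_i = Random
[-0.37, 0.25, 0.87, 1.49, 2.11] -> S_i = -0.37 + 0.62*i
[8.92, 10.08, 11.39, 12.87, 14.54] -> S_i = 8.92*1.13^i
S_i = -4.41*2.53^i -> [-4.41, -11.16, -28.23, -71.42, -180.68]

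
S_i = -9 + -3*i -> [-9, -12, -15, -18, -21]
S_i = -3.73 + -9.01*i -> [-3.73, -12.74, -21.75, -30.76, -39.77]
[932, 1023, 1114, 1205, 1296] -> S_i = 932 + 91*i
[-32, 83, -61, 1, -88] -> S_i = Random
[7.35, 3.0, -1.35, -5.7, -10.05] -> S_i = 7.35 + -4.35*i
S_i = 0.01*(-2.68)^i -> [0.01, -0.03, 0.07, -0.19, 0.52]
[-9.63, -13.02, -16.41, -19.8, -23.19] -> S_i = -9.63 + -3.39*i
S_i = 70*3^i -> [70, 210, 630, 1890, 5670]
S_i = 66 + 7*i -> [66, 73, 80, 87, 94]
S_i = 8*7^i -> [8, 56, 392, 2744, 19208]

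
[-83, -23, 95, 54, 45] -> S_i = Random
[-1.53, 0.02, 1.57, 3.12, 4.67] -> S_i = -1.53 + 1.55*i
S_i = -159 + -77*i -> [-159, -236, -313, -390, -467]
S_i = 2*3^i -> [2, 6, 18, 54, 162]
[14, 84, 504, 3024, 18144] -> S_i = 14*6^i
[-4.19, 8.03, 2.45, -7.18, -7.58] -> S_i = Random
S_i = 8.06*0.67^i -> [8.06, 5.4, 3.62, 2.42, 1.62]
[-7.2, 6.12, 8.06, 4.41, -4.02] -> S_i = Random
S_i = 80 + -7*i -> [80, 73, 66, 59, 52]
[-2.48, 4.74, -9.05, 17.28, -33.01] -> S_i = -2.48*(-1.91)^i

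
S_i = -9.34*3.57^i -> [-9.34, -33.34, -119.04, -424.96, -1517.12]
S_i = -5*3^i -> [-5, -15, -45, -135, -405]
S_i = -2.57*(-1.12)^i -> [-2.57, 2.88, -3.22, 3.61, -4.04]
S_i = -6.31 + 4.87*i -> [-6.31, -1.44, 3.43, 8.3, 13.17]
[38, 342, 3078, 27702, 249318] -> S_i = 38*9^i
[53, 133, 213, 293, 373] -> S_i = 53 + 80*i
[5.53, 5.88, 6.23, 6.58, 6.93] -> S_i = 5.53 + 0.35*i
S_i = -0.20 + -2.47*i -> [-0.2, -2.67, -5.14, -7.61, -10.08]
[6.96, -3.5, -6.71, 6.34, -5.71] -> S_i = Random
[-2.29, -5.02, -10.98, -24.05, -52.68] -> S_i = -2.29*2.19^i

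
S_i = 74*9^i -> [74, 666, 5994, 53946, 485514]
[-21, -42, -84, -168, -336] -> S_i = -21*2^i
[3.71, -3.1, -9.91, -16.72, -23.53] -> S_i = 3.71 + -6.81*i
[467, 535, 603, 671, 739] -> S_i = 467 + 68*i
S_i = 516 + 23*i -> [516, 539, 562, 585, 608]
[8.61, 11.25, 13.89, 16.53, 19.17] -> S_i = 8.61 + 2.64*i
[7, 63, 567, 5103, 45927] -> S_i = 7*9^i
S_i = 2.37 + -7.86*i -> [2.37, -5.49, -13.35, -21.21, -29.07]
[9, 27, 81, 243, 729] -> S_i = 9*3^i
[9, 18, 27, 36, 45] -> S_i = 9 + 9*i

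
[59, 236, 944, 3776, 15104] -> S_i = 59*4^i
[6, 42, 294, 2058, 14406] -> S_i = 6*7^i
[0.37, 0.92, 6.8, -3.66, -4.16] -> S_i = Random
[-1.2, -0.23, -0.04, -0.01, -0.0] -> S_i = -1.20*0.19^i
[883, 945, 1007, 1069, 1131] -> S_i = 883 + 62*i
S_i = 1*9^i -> [1, 9, 81, 729, 6561]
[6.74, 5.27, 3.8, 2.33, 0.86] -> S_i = 6.74 + -1.47*i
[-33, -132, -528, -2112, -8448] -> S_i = -33*4^i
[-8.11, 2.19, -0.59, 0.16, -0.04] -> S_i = -8.11*(-0.27)^i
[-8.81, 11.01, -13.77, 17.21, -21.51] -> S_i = -8.81*(-1.25)^i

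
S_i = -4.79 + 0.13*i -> [-4.79, -4.66, -4.53, -4.4, -4.27]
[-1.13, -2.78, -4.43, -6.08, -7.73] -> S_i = -1.13 + -1.65*i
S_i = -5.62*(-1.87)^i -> [-5.62, 10.51, -19.65, 36.75, -68.72]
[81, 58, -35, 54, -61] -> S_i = Random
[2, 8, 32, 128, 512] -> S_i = 2*4^i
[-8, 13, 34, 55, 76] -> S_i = -8 + 21*i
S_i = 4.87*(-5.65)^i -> [4.87, -27.52, 155.46, -878.36, 4962.75]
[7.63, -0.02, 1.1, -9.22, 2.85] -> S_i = Random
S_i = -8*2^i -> [-8, -16, -32, -64, -128]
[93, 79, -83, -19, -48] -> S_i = Random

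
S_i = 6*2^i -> [6, 12, 24, 48, 96]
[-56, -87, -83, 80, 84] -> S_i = Random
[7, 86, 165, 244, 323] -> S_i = 7 + 79*i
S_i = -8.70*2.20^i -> [-8.7, -19.14, -42.11, -92.64, -203.8]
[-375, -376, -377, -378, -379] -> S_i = -375 + -1*i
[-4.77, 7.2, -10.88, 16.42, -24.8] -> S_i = -4.77*(-1.51)^i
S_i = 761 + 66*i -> [761, 827, 893, 959, 1025]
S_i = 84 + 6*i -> [84, 90, 96, 102, 108]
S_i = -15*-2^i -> [-15, 30, -60, 120, -240]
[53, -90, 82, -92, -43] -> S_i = Random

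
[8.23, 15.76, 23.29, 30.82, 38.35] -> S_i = 8.23 + 7.53*i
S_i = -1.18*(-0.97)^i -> [-1.18, 1.14, -1.11, 1.08, -1.04]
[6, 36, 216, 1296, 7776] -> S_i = 6*6^i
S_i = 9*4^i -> [9, 36, 144, 576, 2304]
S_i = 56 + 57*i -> [56, 113, 170, 227, 284]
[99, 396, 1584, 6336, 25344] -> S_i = 99*4^i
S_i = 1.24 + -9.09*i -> [1.24, -7.85, -16.94, -26.03, -35.12]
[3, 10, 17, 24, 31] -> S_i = 3 + 7*i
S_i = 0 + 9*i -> [0, 9, 18, 27, 36]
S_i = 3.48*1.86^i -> [3.48, 6.47, 12.04, 22.39, 41.65]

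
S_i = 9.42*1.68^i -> [9.42, 15.83, 26.59, 44.67, 75.04]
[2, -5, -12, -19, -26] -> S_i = 2 + -7*i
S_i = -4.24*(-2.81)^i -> [-4.24, 11.91, -33.48, 94.08, -264.36]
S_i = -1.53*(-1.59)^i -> [-1.53, 2.43, -3.87, 6.15, -9.78]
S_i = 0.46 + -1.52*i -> [0.46, -1.06, -2.58, -4.1, -5.62]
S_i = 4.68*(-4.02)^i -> [4.68, -18.81, 75.63, -304.04, 1222.22]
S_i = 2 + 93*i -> [2, 95, 188, 281, 374]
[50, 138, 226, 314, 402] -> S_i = 50 + 88*i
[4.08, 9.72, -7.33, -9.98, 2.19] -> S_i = Random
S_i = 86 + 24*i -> [86, 110, 134, 158, 182]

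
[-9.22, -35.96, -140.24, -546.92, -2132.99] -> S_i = -9.22*3.90^i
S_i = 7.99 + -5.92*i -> [7.99, 2.07, -3.85, -9.77, -15.69]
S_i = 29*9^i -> [29, 261, 2349, 21141, 190269]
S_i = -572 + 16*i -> [-572, -556, -540, -524, -508]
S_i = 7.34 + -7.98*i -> [7.34, -0.64, -8.62, -16.6, -24.58]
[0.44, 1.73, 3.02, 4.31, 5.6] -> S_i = 0.44 + 1.29*i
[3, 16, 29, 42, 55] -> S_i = 3 + 13*i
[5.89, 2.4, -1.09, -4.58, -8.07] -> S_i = 5.89 + -3.49*i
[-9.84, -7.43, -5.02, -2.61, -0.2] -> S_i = -9.84 + 2.41*i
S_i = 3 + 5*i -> [3, 8, 13, 18, 23]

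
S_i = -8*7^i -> [-8, -56, -392, -2744, -19208]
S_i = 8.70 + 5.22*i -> [8.7, 13.92, 19.14, 24.36, 29.58]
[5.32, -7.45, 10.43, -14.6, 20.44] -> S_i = 5.32*(-1.40)^i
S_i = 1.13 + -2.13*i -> [1.13, -1.0, -3.13, -5.26, -7.39]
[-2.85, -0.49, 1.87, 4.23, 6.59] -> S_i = -2.85 + 2.36*i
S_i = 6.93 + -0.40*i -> [6.93, 6.53, 6.13, 5.73, 5.33]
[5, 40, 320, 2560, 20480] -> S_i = 5*8^i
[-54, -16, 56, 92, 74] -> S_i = Random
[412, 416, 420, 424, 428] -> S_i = 412 + 4*i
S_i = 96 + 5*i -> [96, 101, 106, 111, 116]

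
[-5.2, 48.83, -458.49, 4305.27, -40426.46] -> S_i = -5.20*(-9.39)^i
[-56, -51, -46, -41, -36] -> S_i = -56 + 5*i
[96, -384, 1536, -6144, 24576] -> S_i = 96*-4^i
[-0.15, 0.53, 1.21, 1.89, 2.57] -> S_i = -0.15 + 0.68*i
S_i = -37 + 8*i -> [-37, -29, -21, -13, -5]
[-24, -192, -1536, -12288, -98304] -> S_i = -24*8^i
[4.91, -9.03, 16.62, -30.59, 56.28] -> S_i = 4.91*(-1.84)^i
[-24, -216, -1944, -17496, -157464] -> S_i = -24*9^i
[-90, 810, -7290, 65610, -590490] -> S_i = -90*-9^i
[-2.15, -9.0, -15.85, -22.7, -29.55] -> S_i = -2.15 + -6.85*i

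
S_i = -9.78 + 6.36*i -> [-9.78, -3.42, 2.94, 9.3, 15.66]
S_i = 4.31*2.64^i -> [4.31, 11.38, 30.04, 79.3, 209.36]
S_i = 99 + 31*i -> [99, 130, 161, 192, 223]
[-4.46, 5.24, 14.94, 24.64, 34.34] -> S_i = -4.46 + 9.70*i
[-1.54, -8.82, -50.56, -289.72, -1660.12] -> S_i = -1.54*5.73^i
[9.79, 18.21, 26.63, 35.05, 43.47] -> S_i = 9.79 + 8.42*i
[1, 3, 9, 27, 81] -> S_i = 1*3^i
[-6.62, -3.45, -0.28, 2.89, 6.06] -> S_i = -6.62 + 3.17*i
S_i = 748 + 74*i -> [748, 822, 896, 970, 1044]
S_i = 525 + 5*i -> [525, 530, 535, 540, 545]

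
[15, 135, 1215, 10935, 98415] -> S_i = 15*9^i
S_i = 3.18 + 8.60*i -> [3.18, 11.78, 20.38, 28.98, 37.58]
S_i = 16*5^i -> [16, 80, 400, 2000, 10000]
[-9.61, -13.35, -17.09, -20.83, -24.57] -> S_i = -9.61 + -3.74*i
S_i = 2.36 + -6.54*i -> [2.36, -4.18, -10.72, -17.26, -23.8]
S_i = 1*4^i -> [1, 4, 16, 64, 256]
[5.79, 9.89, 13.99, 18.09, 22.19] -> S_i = 5.79 + 4.10*i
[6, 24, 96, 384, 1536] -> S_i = 6*4^i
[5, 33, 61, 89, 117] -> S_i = 5 + 28*i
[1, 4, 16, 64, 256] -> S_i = 1*4^i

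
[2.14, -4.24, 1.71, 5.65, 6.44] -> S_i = Random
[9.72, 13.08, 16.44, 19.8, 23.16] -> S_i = 9.72 + 3.36*i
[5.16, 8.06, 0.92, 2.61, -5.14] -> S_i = Random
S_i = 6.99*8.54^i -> [6.99, 59.69, 509.79, 4353.62, 37179.94]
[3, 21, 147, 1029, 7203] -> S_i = 3*7^i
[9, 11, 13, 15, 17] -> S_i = 9 + 2*i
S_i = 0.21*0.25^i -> [0.21, 0.05, 0.01, 0.0, 0.0]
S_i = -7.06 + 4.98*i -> [-7.06, -2.08, 2.9, 7.88, 12.86]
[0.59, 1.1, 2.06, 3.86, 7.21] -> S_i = 0.59*1.87^i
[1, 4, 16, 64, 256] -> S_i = 1*4^i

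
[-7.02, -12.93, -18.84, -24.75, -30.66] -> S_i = -7.02 + -5.91*i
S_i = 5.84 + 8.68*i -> [5.84, 14.52, 23.2, 31.88, 40.56]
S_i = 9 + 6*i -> [9, 15, 21, 27, 33]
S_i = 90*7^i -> [90, 630, 4410, 30870, 216090]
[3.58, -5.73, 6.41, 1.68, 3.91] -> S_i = Random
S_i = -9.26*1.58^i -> [-9.26, -14.63, -23.12, -36.52, -57.71]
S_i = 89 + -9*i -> [89, 80, 71, 62, 53]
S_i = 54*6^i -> [54, 324, 1944, 11664, 69984]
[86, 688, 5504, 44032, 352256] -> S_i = 86*8^i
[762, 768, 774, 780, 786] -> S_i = 762 + 6*i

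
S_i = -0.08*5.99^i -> [-0.08, -0.48, -2.87, -17.19, -102.99]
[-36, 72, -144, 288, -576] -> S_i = -36*-2^i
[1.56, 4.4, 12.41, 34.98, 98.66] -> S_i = 1.56*2.82^i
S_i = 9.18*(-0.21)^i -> [9.18, -1.93, 0.4, -0.09, 0.02]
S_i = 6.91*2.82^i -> [6.91, 19.49, 54.95, 154.96, 436.99]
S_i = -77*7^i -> [-77, -539, -3773, -26411, -184877]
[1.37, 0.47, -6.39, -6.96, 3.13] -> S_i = Random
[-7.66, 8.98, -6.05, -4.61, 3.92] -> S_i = Random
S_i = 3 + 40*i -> [3, 43, 83, 123, 163]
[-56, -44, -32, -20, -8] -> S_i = -56 + 12*i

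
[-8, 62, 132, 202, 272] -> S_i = -8 + 70*i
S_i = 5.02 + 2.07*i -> [5.02, 7.09, 9.16, 11.23, 13.3]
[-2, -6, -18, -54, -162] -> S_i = -2*3^i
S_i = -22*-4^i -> [-22, 88, -352, 1408, -5632]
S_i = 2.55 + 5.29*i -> [2.55, 7.84, 13.13, 18.42, 23.71]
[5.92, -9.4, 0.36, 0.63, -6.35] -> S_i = Random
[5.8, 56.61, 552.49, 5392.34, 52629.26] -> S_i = 5.80*9.76^i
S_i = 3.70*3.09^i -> [3.7, 11.43, 35.33, 109.16, 337.31]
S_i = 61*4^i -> [61, 244, 976, 3904, 15616]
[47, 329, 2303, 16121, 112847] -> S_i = 47*7^i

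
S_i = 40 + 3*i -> [40, 43, 46, 49, 52]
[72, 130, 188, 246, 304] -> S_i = 72 + 58*i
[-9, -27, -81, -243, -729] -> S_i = -9*3^i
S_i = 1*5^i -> [1, 5, 25, 125, 625]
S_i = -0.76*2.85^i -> [-0.76, -2.17, -6.17, -17.59, -50.14]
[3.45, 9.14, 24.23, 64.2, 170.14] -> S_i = 3.45*2.65^i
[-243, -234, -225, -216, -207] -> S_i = -243 + 9*i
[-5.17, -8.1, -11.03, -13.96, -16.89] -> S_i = -5.17 + -2.93*i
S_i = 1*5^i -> [1, 5, 25, 125, 625]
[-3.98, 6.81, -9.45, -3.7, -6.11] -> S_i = Random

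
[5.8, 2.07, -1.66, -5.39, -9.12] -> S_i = 5.80 + -3.73*i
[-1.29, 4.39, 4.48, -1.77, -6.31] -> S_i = Random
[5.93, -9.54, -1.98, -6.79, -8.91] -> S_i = Random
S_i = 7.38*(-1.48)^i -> [7.38, -10.92, 16.17, -23.92, 35.41]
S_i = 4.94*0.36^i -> [4.94, 1.78, 0.64, 0.23, 0.08]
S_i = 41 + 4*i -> [41, 45, 49, 53, 57]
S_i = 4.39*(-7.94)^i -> [4.39, -34.86, 276.76, -2197.49, 17448.04]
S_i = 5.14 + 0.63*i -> [5.14, 5.77, 6.4, 7.03, 7.66]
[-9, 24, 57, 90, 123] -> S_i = -9 + 33*i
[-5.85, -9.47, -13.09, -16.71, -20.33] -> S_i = -5.85 + -3.62*i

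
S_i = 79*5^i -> [79, 395, 1975, 9875, 49375]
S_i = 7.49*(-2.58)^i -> [7.49, -19.32, 49.86, -128.63, 331.86]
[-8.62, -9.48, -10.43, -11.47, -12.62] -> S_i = -8.62*1.10^i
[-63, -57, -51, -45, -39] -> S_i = -63 + 6*i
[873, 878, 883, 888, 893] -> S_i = 873 + 5*i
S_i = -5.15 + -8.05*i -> [-5.15, -13.2, -21.25, -29.3, -37.35]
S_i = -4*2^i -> [-4, -8, -16, -32, -64]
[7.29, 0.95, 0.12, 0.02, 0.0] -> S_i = 7.29*0.13^i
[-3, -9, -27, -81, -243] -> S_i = -3*3^i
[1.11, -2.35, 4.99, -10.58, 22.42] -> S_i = 1.11*(-2.12)^i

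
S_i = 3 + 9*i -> [3, 12, 21, 30, 39]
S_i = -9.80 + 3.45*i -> [-9.8, -6.35, -2.9, 0.55, 4.0]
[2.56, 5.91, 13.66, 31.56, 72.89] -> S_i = 2.56*2.31^i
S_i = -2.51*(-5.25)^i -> [-2.51, 13.18, -69.18, 363.2, -1906.83]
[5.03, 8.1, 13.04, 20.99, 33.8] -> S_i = 5.03*1.61^i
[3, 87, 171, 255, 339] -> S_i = 3 + 84*i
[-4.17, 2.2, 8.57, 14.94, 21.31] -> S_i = -4.17 + 6.37*i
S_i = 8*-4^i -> [8, -32, 128, -512, 2048]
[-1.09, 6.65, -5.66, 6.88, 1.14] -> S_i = Random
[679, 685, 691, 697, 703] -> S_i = 679 + 6*i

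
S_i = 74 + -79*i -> [74, -5, -84, -163, -242]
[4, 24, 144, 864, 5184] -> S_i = 4*6^i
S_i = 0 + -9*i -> [0, -9, -18, -27, -36]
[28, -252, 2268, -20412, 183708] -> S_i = 28*-9^i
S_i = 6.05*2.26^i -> [6.05, 13.67, 30.9, 69.84, 157.83]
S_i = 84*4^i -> [84, 336, 1344, 5376, 21504]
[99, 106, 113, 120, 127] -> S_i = 99 + 7*i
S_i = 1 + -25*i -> [1, -24, -49, -74, -99]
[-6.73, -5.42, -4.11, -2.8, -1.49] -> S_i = -6.73 + 1.31*i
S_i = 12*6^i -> [12, 72, 432, 2592, 15552]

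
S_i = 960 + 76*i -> [960, 1036, 1112, 1188, 1264]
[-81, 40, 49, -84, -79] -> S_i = Random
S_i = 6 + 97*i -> [6, 103, 200, 297, 394]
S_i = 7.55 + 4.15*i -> [7.55, 11.7, 15.85, 20.0, 24.15]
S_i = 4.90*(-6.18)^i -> [4.9, -30.28, 187.14, -1156.54, 7147.43]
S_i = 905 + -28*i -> [905, 877, 849, 821, 793]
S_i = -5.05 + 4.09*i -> [-5.05, -0.96, 3.13, 7.22, 11.31]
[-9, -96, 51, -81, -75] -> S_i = Random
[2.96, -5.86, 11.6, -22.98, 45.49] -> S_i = 2.96*(-1.98)^i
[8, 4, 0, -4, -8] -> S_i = 8 + -4*i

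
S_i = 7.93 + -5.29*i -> [7.93, 2.64, -2.65, -7.94, -13.23]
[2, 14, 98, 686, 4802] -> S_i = 2*7^i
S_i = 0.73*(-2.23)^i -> [0.73, -1.63, 3.63, -8.1, 18.05]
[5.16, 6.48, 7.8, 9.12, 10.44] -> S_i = 5.16 + 1.32*i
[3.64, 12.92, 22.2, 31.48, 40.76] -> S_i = 3.64 + 9.28*i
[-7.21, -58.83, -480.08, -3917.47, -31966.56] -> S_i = -7.21*8.16^i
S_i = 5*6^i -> [5, 30, 180, 1080, 6480]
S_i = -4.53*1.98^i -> [-4.53, -8.97, -17.76, -35.16, -69.62]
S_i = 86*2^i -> [86, 172, 344, 688, 1376]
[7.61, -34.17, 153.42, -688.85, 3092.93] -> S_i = 7.61*(-4.49)^i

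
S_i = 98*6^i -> [98, 588, 3528, 21168, 127008]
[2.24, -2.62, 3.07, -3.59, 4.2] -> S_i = 2.24*(-1.17)^i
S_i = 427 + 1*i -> [427, 428, 429, 430, 431]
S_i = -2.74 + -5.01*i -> [-2.74, -7.75, -12.76, -17.77, -22.78]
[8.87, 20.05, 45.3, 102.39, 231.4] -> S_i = 8.87*2.26^i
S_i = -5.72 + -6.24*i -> [-5.72, -11.96, -18.2, -24.44, -30.68]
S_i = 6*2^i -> [6, 12, 24, 48, 96]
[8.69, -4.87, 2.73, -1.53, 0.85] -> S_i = 8.69*(-0.56)^i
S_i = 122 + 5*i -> [122, 127, 132, 137, 142]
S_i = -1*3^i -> [-1, -3, -9, -27, -81]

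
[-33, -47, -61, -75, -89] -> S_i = -33 + -14*i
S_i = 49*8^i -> [49, 392, 3136, 25088, 200704]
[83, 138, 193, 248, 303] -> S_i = 83 + 55*i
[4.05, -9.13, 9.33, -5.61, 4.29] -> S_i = Random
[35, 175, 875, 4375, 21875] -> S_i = 35*5^i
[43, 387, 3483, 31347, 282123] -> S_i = 43*9^i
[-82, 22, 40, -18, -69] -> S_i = Random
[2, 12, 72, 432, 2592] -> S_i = 2*6^i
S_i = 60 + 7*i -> [60, 67, 74, 81, 88]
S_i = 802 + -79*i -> [802, 723, 644, 565, 486]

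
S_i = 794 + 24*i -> [794, 818, 842, 866, 890]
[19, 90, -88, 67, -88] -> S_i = Random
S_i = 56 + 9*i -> [56, 65, 74, 83, 92]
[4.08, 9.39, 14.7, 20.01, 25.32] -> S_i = 4.08 + 5.31*i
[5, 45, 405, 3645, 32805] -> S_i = 5*9^i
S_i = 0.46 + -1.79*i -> [0.46, -1.33, -3.12, -4.91, -6.7]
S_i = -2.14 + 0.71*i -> [-2.14, -1.43, -0.72, -0.01, 0.7]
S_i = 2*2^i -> [2, 4, 8, 16, 32]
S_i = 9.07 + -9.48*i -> [9.07, -0.41, -9.89, -19.37, -28.85]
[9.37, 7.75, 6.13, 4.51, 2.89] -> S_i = 9.37 + -1.62*i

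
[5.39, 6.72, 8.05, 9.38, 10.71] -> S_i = 5.39 + 1.33*i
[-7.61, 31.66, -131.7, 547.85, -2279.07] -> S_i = -7.61*(-4.16)^i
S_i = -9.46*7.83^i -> [-9.46, -74.07, -579.98, -4541.26, -35558.07]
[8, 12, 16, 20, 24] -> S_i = 8 + 4*i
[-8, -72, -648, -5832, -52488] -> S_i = -8*9^i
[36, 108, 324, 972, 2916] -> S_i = 36*3^i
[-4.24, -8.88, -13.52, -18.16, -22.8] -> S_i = -4.24 + -4.64*i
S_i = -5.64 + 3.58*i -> [-5.64, -2.06, 1.52, 5.1, 8.68]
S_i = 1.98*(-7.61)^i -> [1.98, -15.07, 114.67, -872.61, 6640.55]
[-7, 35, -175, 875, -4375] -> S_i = -7*-5^i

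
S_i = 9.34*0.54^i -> [9.34, 5.04, 2.72, 1.47, 0.79]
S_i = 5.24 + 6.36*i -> [5.24, 11.6, 17.96, 24.32, 30.68]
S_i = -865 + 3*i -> [-865, -862, -859, -856, -853]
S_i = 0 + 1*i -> [0, 1, 2, 3, 4]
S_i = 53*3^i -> [53, 159, 477, 1431, 4293]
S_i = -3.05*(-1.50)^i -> [-3.05, 4.57, -6.86, 10.29, -15.44]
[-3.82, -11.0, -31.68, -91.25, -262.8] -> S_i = -3.82*2.88^i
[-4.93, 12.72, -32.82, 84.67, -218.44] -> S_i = -4.93*(-2.58)^i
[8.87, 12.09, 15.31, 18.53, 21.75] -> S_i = 8.87 + 3.22*i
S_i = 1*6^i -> [1, 6, 36, 216, 1296]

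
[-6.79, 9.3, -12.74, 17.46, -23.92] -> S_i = -6.79*(-1.37)^i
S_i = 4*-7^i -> [4, -28, 196, -1372, 9604]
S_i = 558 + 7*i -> [558, 565, 572, 579, 586]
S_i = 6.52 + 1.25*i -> [6.52, 7.77, 9.02, 10.27, 11.52]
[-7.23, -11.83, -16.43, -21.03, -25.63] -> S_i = -7.23 + -4.60*i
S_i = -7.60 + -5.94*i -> [-7.6, -13.54, -19.48, -25.42, -31.36]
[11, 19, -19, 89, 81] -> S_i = Random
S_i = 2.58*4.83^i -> [2.58, 12.46, 60.19, 290.71, 1404.13]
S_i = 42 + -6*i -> [42, 36, 30, 24, 18]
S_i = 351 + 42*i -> [351, 393, 435, 477, 519]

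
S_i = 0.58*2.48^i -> [0.58, 1.44, 3.57, 8.85, 21.94]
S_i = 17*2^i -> [17, 34, 68, 136, 272]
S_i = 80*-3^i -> [80, -240, 720, -2160, 6480]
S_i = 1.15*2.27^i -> [1.15, 2.61, 5.93, 13.45, 30.54]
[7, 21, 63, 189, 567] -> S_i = 7*3^i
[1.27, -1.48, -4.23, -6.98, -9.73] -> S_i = 1.27 + -2.75*i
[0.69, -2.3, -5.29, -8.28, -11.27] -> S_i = 0.69 + -2.99*i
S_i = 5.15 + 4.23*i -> [5.15, 9.38, 13.61, 17.84, 22.07]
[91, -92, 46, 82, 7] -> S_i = Random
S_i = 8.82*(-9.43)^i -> [8.82, -83.17, 784.32, -7396.12, 69745.37]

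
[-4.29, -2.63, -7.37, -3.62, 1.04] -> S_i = Random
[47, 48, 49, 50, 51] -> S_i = 47 + 1*i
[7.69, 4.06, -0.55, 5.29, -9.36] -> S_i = Random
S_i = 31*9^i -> [31, 279, 2511, 22599, 203391]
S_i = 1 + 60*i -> [1, 61, 121, 181, 241]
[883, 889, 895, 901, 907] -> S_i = 883 + 6*i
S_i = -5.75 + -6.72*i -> [-5.75, -12.47, -19.19, -25.91, -32.63]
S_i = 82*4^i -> [82, 328, 1312, 5248, 20992]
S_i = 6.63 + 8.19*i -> [6.63, 14.82, 23.01, 31.2, 39.39]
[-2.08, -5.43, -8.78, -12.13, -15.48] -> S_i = -2.08 + -3.35*i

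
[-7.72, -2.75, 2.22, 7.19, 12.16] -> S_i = -7.72 + 4.97*i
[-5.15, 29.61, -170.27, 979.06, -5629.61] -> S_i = -5.15*(-5.75)^i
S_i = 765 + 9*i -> [765, 774, 783, 792, 801]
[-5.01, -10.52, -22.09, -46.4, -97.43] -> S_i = -5.01*2.10^i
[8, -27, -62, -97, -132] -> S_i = 8 + -35*i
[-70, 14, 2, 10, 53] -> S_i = Random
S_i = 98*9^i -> [98, 882, 7938, 71442, 642978]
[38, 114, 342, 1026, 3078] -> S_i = 38*3^i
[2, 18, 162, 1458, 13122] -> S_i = 2*9^i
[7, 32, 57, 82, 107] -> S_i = 7 + 25*i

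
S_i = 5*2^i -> [5, 10, 20, 40, 80]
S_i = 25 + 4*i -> [25, 29, 33, 37, 41]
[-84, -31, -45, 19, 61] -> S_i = Random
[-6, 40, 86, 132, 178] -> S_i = -6 + 46*i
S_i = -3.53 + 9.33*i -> [-3.53, 5.8, 15.13, 24.46, 33.79]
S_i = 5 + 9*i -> [5, 14, 23, 32, 41]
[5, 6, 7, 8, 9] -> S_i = 5 + 1*i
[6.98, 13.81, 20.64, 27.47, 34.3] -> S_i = 6.98 + 6.83*i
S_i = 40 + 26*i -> [40, 66, 92, 118, 144]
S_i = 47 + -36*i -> [47, 11, -25, -61, -97]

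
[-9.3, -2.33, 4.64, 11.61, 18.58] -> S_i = -9.30 + 6.97*i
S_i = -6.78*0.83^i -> [-6.78, -5.63, -4.67, -3.88, -3.22]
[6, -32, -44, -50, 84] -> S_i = Random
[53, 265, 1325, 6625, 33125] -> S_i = 53*5^i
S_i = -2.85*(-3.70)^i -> [-2.85, 10.55, -39.02, 144.36, -534.14]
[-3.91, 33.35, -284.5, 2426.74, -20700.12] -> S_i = -3.91*(-8.53)^i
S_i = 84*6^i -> [84, 504, 3024, 18144, 108864]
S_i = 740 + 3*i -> [740, 743, 746, 749, 752]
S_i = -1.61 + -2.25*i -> [-1.61, -3.86, -6.11, -8.36, -10.61]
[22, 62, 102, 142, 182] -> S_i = 22 + 40*i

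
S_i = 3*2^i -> [3, 6, 12, 24, 48]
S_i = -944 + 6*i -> [-944, -938, -932, -926, -920]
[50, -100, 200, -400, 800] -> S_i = 50*-2^i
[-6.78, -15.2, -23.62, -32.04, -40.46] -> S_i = -6.78 + -8.42*i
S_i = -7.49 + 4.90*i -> [-7.49, -2.59, 2.31, 7.21, 12.11]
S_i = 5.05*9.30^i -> [5.05, 46.96, 436.77, 4062.0, 37776.63]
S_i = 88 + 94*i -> [88, 182, 276, 370, 464]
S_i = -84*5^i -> [-84, -420, -2100, -10500, -52500]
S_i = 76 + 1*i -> [76, 77, 78, 79, 80]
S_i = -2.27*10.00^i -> [-2.27, -22.7, -227.0, -2270.0, -22700.0]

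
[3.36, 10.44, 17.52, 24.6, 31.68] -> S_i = 3.36 + 7.08*i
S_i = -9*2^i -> [-9, -18, -36, -72, -144]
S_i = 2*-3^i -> [2, -6, 18, -54, 162]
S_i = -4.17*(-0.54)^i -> [-4.17, 2.25, -1.22, 0.66, -0.35]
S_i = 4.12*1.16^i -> [4.12, 4.78, 5.54, 6.43, 7.46]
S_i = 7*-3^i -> [7, -21, 63, -189, 567]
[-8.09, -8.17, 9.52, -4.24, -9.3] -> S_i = Random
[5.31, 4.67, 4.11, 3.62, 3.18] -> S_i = 5.31*0.88^i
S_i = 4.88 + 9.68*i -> [4.88, 14.56, 24.24, 33.92, 43.6]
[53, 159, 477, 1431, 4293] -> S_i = 53*3^i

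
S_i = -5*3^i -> [-5, -15, -45, -135, -405]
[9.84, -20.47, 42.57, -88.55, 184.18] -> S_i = 9.84*(-2.08)^i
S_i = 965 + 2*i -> [965, 967, 969, 971, 973]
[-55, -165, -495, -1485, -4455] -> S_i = -55*3^i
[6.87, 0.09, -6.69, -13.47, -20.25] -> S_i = 6.87 + -6.78*i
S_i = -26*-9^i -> [-26, 234, -2106, 18954, -170586]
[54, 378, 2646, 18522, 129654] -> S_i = 54*7^i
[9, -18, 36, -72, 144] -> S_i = 9*-2^i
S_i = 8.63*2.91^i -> [8.63, 25.11, 73.08, 212.66, 618.85]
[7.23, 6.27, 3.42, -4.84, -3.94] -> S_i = Random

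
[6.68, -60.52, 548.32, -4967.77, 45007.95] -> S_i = 6.68*(-9.06)^i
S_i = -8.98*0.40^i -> [-8.98, -3.59, -1.44, -0.57, -0.23]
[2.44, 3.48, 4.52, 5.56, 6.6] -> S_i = 2.44 + 1.04*i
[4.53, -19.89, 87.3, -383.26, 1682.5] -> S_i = 4.53*(-4.39)^i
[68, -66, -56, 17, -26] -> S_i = Random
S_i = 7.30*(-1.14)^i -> [7.3, -8.32, 9.49, -10.82, 12.33]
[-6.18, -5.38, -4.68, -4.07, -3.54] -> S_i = -6.18*0.87^i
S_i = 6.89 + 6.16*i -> [6.89, 13.05, 19.21, 25.37, 31.53]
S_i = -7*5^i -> [-7, -35, -175, -875, -4375]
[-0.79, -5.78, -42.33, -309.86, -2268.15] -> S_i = -0.79*7.32^i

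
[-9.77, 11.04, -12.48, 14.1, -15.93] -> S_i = -9.77*(-1.13)^i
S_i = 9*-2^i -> [9, -18, 36, -72, 144]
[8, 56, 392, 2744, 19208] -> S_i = 8*7^i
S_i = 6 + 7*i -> [6, 13, 20, 27, 34]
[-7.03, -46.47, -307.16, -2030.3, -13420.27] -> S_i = -7.03*6.61^i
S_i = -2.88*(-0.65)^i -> [-2.88, 1.87, -1.22, 0.79, -0.51]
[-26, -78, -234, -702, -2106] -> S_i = -26*3^i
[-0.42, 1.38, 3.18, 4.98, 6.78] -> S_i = -0.42 + 1.80*i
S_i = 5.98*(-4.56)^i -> [5.98, -27.27, 124.35, -567.02, 2585.6]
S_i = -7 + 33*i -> [-7, 26, 59, 92, 125]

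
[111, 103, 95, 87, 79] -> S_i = 111 + -8*i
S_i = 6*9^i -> [6, 54, 486, 4374, 39366]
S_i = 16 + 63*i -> [16, 79, 142, 205, 268]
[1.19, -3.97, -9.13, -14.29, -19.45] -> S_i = 1.19 + -5.16*i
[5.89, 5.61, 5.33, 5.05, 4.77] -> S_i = 5.89 + -0.28*i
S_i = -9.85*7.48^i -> [-9.85, -73.68, -551.11, -4122.31, -30834.91]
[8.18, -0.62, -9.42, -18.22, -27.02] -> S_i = 8.18 + -8.80*i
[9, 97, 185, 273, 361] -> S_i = 9 + 88*i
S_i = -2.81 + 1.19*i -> [-2.81, -1.62, -0.43, 0.76, 1.95]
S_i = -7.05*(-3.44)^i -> [-7.05, 24.25, -83.43, 286.99, -987.24]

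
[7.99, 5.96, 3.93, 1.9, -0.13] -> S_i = 7.99 + -2.03*i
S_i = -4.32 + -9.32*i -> [-4.32, -13.64, -22.96, -32.28, -41.6]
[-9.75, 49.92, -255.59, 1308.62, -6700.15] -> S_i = -9.75*(-5.12)^i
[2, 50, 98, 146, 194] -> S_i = 2 + 48*i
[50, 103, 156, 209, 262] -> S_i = 50 + 53*i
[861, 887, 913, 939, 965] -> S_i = 861 + 26*i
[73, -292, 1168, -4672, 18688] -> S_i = 73*-4^i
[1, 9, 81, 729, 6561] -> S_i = 1*9^i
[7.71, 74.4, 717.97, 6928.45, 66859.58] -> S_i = 7.71*9.65^i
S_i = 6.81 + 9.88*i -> [6.81, 16.69, 26.57, 36.45, 46.33]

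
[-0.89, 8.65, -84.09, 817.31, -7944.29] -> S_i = -0.89*(-9.72)^i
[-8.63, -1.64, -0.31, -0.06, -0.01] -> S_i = -8.63*0.19^i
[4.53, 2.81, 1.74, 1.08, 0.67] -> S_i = 4.53*0.62^i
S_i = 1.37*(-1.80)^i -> [1.37, -2.47, 4.44, -7.99, 14.38]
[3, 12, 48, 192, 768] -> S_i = 3*4^i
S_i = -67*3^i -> [-67, -201, -603, -1809, -5427]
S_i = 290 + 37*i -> [290, 327, 364, 401, 438]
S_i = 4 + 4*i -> [4, 8, 12, 16, 20]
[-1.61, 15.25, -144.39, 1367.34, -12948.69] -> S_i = -1.61*(-9.47)^i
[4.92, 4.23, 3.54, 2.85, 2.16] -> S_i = 4.92 + -0.69*i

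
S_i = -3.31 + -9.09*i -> [-3.31, -12.4, -21.49, -30.58, -39.67]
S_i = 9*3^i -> [9, 27, 81, 243, 729]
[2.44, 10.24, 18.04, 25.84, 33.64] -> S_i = 2.44 + 7.80*i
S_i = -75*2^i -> [-75, -150, -300, -600, -1200]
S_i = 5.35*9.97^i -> [5.35, 53.34, 531.79, 5301.99, 52860.88]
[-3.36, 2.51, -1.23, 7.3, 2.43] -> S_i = Random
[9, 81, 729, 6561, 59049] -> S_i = 9*9^i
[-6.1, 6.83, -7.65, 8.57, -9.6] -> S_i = -6.10*(-1.12)^i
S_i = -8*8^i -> [-8, -64, -512, -4096, -32768]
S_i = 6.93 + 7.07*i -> [6.93, 14.0, 21.07, 28.14, 35.21]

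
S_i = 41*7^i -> [41, 287, 2009, 14063, 98441]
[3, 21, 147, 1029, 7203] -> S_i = 3*7^i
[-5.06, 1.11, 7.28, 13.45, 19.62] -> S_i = -5.06 + 6.17*i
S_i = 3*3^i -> [3, 9, 27, 81, 243]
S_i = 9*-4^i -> [9, -36, 144, -576, 2304]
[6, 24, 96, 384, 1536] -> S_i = 6*4^i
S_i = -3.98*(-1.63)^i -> [-3.98, 6.49, -10.57, 17.24, -28.1]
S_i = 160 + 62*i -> [160, 222, 284, 346, 408]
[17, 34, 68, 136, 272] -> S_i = 17*2^i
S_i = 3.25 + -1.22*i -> [3.25, 2.03, 0.81, -0.41, -1.63]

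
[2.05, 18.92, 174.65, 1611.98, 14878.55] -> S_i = 2.05*9.23^i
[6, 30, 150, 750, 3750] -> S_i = 6*5^i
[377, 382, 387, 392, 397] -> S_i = 377 + 5*i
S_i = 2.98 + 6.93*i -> [2.98, 9.91, 16.84, 23.77, 30.7]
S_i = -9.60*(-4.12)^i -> [-9.6, 39.55, -162.95, 671.37, -2766.05]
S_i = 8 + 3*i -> [8, 11, 14, 17, 20]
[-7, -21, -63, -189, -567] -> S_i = -7*3^i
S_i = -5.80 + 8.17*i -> [-5.8, 2.37, 10.54, 18.71, 26.88]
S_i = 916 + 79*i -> [916, 995, 1074, 1153, 1232]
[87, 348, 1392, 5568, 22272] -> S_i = 87*4^i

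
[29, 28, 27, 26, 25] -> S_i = 29 + -1*i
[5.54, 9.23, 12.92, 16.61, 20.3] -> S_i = 5.54 + 3.69*i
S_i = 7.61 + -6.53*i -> [7.61, 1.08, -5.45, -11.98, -18.51]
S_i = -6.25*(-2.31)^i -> [-6.25, 14.44, -33.35, 77.04, -177.96]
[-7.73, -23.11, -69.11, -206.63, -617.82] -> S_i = -7.73*2.99^i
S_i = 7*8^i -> [7, 56, 448, 3584, 28672]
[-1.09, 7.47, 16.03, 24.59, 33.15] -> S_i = -1.09 + 8.56*i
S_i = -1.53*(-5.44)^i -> [-1.53, 8.32, -45.28, 246.31, -1339.95]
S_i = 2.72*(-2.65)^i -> [2.72, -7.21, 19.1, -50.62, 134.14]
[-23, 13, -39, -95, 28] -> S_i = Random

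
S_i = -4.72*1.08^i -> [-4.72, -5.1, -5.51, -5.95, -6.42]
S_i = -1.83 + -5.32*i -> [-1.83, -7.15, -12.47, -17.79, -23.11]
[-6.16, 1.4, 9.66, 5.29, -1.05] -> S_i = Random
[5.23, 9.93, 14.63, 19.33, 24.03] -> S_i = 5.23 + 4.70*i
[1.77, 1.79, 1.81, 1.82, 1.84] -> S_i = 1.77*1.01^i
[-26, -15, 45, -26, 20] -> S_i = Random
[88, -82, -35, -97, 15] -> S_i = Random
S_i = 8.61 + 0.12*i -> [8.61, 8.73, 8.85, 8.97, 9.09]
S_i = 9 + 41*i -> [9, 50, 91, 132, 173]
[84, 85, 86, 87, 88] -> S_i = 84 + 1*i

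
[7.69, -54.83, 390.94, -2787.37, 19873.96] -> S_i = 7.69*(-7.13)^i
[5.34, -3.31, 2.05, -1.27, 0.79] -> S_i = 5.34*(-0.62)^i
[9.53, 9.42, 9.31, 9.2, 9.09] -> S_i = 9.53 + -0.11*i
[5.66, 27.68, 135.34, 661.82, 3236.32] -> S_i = 5.66*4.89^i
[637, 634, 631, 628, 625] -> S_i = 637 + -3*i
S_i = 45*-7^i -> [45, -315, 2205, -15435, 108045]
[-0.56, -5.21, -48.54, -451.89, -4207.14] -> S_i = -0.56*9.31^i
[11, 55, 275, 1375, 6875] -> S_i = 11*5^i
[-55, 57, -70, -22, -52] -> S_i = Random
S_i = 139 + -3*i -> [139, 136, 133, 130, 127]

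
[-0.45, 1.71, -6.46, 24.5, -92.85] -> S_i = -0.45*(-3.79)^i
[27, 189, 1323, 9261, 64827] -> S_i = 27*7^i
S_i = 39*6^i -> [39, 234, 1404, 8424, 50544]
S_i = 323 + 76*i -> [323, 399, 475, 551, 627]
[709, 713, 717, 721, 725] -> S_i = 709 + 4*i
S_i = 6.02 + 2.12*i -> [6.02, 8.14, 10.26, 12.38, 14.5]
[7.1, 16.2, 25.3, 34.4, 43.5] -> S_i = 7.10 + 9.10*i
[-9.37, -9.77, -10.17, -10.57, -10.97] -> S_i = -9.37 + -0.40*i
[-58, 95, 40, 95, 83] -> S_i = Random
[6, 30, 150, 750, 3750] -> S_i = 6*5^i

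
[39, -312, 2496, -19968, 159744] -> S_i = 39*-8^i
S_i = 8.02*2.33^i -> [8.02, 18.69, 43.54, 101.45, 236.37]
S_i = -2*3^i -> [-2, -6, -18, -54, -162]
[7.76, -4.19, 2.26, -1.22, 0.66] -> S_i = 7.76*(-0.54)^i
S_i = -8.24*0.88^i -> [-8.24, -7.25, -6.38, -5.62, -4.94]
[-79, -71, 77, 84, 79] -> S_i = Random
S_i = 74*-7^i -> [74, -518, 3626, -25382, 177674]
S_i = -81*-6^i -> [-81, 486, -2916, 17496, -104976]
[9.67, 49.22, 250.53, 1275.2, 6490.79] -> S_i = 9.67*5.09^i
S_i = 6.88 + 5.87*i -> [6.88, 12.75, 18.62, 24.49, 30.36]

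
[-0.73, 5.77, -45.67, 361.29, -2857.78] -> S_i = -0.73*(-7.91)^i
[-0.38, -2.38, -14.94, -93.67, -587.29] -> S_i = -0.38*6.27^i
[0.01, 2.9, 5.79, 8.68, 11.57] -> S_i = 0.01 + 2.89*i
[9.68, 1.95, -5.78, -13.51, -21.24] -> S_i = 9.68 + -7.73*i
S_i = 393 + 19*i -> [393, 412, 431, 450, 469]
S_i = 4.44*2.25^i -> [4.44, 9.99, 22.48, 50.57, 113.79]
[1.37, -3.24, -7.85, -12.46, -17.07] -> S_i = 1.37 + -4.61*i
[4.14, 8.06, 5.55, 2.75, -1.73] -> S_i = Random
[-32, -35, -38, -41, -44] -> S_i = -32 + -3*i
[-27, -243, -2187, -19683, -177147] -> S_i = -27*9^i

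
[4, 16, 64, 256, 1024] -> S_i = 4*4^i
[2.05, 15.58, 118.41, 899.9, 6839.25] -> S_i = 2.05*7.60^i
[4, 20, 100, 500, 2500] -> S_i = 4*5^i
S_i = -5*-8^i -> [-5, 40, -320, 2560, -20480]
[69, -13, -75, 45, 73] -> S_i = Random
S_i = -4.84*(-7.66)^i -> [-4.84, 37.07, -283.99, 2175.36, -16663.28]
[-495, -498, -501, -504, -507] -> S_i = -495 + -3*i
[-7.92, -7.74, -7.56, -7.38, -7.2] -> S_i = -7.92 + 0.18*i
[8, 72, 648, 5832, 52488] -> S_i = 8*9^i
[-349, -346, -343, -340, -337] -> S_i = -349 + 3*i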